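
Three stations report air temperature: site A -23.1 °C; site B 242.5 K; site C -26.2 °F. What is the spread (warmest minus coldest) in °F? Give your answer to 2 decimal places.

16.62 °F

site B: 242.5 K = -30.650 °C.
site C: -26.2 °F = -32.333 °C.
Spread: (-23.100) − (-32.333) = 9.233 °C = 16.62 °F.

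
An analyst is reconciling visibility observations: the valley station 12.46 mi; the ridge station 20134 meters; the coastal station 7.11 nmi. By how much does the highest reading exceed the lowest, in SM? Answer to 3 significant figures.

the ridge station: 20134 m = 12.5107 SM.
the coastal station: 7.11 nmi = 8.1820 SM.
Spread: 12.5107 − 8.1820 = 4.33 SM.

4.33 SM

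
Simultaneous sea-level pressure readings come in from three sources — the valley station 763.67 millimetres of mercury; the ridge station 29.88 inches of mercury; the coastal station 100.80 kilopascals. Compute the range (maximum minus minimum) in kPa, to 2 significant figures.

1.0 kPa

the valley station: 763.67 mmHg = 101.814 kPa.
the ridge station: 29.88 inHg = 101.185 kPa.
Spread: 101.814 − 100.800 = 1.0 kPa.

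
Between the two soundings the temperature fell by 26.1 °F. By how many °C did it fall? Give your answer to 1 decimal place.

14.5 °C

A change of 1 °C equals a change of 1.8 °F: Δ°C = 26.1 × 0.5556 = 14.5 °C.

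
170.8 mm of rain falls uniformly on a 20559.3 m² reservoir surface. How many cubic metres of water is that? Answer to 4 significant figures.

1 mm over 1 m² is 1 L, so volume = 170.8 × 20559.3 = 3511528.4 L = 3512 m³.

3512 cubic metres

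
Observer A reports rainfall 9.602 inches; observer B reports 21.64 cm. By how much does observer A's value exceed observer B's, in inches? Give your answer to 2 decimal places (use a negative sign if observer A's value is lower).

1.08 in

observer B: 21.64 cm = 8.5197 in.
Difference: 9.6020 − 8.5197 = 1.08 in.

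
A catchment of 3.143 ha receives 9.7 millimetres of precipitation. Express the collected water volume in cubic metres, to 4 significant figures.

304.9 cubic metres

Area: 3.143 ha = 31430 m².
1 mm over 1 m² is 1 L, so volume = 9.7 × 31430 = 304871 L = 304.9 m³.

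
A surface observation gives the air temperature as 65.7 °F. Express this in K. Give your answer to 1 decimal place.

First to °C: 18.72 °C.
Then to K: 291.9 K.

291.9 K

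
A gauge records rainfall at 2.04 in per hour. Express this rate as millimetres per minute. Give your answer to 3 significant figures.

2.04 in/hour × 25.4 mm/in × 0.0166667 hour/minute = 0.864 mm/minute.

0.864 mm/minute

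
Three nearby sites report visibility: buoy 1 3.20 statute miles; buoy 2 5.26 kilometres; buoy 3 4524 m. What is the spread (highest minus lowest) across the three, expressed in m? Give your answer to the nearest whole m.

736 m

buoy 1: 3.20 SM = 5149.90 m.
buoy 2: 5.26 km = 5260.00 m.
Spread: 5260.00 − 4524.00 = 736 m.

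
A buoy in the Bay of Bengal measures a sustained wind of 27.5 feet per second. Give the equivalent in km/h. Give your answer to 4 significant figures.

30.18 km/h

1 ft/s = 1.09728 km/h, so 27.5 × 1.09728 = 30.18 km/h.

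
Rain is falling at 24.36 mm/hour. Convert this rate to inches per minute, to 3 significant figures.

24.36 mm/hour × 0.0393701 in/mm × 0.0166667 hour/minute = 0.0160 in/minute.

0.0160 in/minute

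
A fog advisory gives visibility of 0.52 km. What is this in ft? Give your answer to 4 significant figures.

1706 ft

1 km = 3280.84 ft, so 0.52 × 3280.84 = 1706 ft.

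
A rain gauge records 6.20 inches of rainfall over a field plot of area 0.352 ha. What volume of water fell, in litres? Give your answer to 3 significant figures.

Depth: 6.20 in × 25.4 = 157.48 mm.
Area: 0.352 ha = 3520 m².
1 mm over 1 m² is 1 L, so volume = 157.48 × 3520 = 554329.6 L ≈ 554000 L.

554000 litres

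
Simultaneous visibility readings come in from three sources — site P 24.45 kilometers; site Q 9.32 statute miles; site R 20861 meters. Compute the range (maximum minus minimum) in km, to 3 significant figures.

9.45 km

site Q: 9.32 SM = 14.9991 km.
site R: 20861 m = 20.8610 km.
Spread: 24.4500 − 14.9991 = 9.45 km.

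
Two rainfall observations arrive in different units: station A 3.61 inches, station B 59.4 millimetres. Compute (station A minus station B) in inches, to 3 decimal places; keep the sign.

station B: 59.4 mm = 2.33858 in.
Difference: 3.61000 − 2.33858 = 1.271 in.

1.271 in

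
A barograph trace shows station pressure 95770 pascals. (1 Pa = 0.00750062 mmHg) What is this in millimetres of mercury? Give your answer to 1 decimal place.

718.3 mmHg

1 Pa = 0.00750062 mmHg, so 95770 × 0.00750062 = 718.3 mmHg.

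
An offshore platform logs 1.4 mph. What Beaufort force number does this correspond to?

Beaufort force 1

1.4 mph = 0.6 m/s, which is Beaufort 1 (light air, 0.3–1.5 m/s).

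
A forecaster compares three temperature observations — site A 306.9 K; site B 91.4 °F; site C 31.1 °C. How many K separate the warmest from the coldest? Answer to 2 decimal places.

site A: 306.9 K = 33.750 °C.
site B: 91.4 °F = 33.000 °C.
Spread: 33.750 − 31.100 = 2.650 °C.

2.65 K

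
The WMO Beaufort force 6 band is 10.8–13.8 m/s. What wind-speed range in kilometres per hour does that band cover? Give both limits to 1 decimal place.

10.8–13.8 m/s × 3.6 = 38.9–49.7 km/h.

38.9 to 49.7 km/h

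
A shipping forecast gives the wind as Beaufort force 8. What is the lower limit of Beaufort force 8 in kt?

34 kt

Beaufort 8 (gale) spans 34–40 knots.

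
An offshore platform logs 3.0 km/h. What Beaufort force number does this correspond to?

3.0 km/h = 0.8 m/s, which is Beaufort 1 (light air, 0.3–1.5 m/s).

Beaufort force 1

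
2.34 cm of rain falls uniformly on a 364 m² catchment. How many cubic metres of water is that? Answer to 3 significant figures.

Depth: 2.34 cm × 10 = 23.4 mm.
1 mm over 1 m² is 1 L, so volume = 23.4 × 364 = 8517.6 L = 8.52 m³.

8.52 cubic metres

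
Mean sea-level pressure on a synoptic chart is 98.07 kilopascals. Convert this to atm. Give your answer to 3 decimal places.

1 kPa = 0.00986923 atm, so 98.07 × 0.00986923 = 0.968 atm.

0.968 atm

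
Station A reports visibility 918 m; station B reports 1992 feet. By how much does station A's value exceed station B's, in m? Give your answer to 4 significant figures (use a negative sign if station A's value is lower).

station B: 1992 ft = 607.162 m.
Difference: 918.000 − 607.162 = 310.8 m.

310.8 m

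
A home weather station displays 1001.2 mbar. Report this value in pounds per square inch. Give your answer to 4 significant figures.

1 mb = 0.0145038 psi, so 1001.2 × 0.0145038 = 14.52 psi.

14.52 psi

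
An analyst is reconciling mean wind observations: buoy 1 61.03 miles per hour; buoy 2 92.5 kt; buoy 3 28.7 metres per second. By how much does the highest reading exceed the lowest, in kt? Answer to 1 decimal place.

39.5 kt

buoy 1: 61.03 mph = 53.034 kt.
buoy 3: 28.7 m/s = 55.788 kt.
Spread: 92.500 − 53.034 = 39.5 kt.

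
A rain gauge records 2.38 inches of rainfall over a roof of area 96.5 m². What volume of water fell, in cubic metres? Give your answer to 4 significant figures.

Depth: 2.38 in × 25.4 = 60.452 mm.
1 mm over 1 m² is 1 L, so volume = 60.452 × 96.5 = 5833.618 L = 5.834 m³.

5.834 cubic metres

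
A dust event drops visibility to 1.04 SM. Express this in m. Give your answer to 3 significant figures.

1670 m

1 SM = 1609.34 m, so 1.04 × 1609.34 = 1670 m.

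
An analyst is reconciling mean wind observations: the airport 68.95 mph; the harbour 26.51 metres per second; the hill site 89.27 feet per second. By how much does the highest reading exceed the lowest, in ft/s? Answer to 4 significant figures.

14.15 ft/s

the airport: 68.95 mph = 101.1267 ft/s.
the harbour: 26.51 m/s = 86.9751 ft/s.
Spread: 101.1267 − 86.9751 = 14.15 ft/s.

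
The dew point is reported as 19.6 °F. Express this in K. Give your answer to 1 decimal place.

First to °C: -6.89 °C.
Then to K: 266.3 K.

266.3 K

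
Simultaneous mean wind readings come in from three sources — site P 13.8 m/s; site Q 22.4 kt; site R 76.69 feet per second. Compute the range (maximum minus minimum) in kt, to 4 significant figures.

23.04 kt

site P: 13.8 m/s = 26.8251 kt.
site R: 76.69 ft/s = 45.4376 kt.
Spread: 45.4376 − 22.4000 = 23.04 kt.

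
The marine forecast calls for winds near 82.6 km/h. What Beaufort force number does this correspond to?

Beaufort force 9

82.6 km/h = 22.9 m/s, which is Beaufort 9 (strong gale, 20.8–24.4 m/s).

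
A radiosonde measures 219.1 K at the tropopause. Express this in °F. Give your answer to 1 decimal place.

First to °C: -54.05 °C.
Then to °F: -65.3 °F.

-65.3 °F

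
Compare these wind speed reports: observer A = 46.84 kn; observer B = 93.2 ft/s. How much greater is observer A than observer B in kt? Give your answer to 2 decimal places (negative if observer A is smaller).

observer B: 93.2 ft/s = 55.2195 kt.
Difference: 46.8400 − 55.2195 = -8.38 kt.

-8.38 kt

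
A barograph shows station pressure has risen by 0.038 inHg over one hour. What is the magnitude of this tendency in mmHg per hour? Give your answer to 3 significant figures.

0.038 inHg / 1 h × 25.4 mmHg/inHg = 0.965 mmHg/h.

0.965 mmHg per hour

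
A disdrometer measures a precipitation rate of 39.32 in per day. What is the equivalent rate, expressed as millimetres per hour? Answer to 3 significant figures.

41.6 mm/hour

39.32 in/day × 25.4 mm/in × 0.0416667 day/hour = 41.6 mm/hour.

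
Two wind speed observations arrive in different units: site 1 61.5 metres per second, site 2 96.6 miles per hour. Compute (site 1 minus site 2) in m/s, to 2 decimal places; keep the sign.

18.32 m/s

site 2: 96.6 mph = 43.1841 m/s.
Difference: 61.5000 − 43.1841 = 18.32 m/s.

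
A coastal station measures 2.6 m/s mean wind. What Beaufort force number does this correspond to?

2.6 m/s lies in the Beaufort 2 band (light breeze, 1.6–3.3 m/s).

Beaufort force 2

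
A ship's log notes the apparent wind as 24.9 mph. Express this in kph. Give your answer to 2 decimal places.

40.07 km/h

1 mph = 1.60934 km/h, so 24.9 × 1.60934 = 40.07 km/h.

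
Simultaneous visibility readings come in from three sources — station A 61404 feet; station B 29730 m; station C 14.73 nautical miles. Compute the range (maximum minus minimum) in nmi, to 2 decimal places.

station A: 61404 ft = 10.1058 nmi.
station B: 29730 m = 16.0529 nmi.
Spread: 16.0529 − 10.1058 = 5.95 nmi.

5.95 nmi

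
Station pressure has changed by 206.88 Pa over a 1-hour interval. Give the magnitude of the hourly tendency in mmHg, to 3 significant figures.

1.55 mmHg per hour

206.88 Pa / 1 h × 0.00750062 mmHg/Pa = 1.55 mmHg/h.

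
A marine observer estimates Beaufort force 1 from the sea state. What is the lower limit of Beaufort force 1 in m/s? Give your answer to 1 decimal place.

0.3 m/s

Beaufort 1 (light air) spans 0.3–1.5 m/s.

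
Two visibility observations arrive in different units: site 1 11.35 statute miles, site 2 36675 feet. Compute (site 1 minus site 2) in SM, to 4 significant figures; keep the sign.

site 2: 36675 ft = 6.94602 SM.
Difference: 11.35000 − 6.94602 = 4.404 SM.

4.404 SM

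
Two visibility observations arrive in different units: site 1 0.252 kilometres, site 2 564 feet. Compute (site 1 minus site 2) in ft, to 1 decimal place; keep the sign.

site 1: 0.252 km = 826.772 ft.
Difference: 826.772 − 564.000 = 262.8 ft.

262.8 ft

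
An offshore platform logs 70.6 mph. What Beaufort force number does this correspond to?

70.6 mph = 31.6 m/s, which is Beaufort 11 (violent storm, 28.5–32.6 m/s).

Beaufort force 11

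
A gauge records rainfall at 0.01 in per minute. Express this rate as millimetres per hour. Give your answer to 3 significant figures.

15.2 mm/hour

0.01 in/minute × 25.4 mm/in × 60 minute/hour = 15.2 mm/hour.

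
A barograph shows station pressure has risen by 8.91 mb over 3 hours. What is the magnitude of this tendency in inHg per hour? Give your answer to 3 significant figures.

0.0877 inHg per hour

8.91 mb / 3 h × 0.02953 inHg/mb = 0.0877 inHg/h.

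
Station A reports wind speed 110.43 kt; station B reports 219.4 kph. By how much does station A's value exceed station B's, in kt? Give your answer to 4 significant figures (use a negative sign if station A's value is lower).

station B: 219.4 km/h = 118.46652 kt.
Difference: 110.43000 − 118.46652 = -8.037 kt.

-8.037 kt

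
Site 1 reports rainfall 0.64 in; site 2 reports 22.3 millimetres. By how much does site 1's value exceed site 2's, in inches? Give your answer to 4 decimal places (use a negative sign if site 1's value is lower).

site 2: 22.3 mm = 0.877953 in.
Difference: 0.640000 − 0.877953 = -0.2380 in.

-0.2380 in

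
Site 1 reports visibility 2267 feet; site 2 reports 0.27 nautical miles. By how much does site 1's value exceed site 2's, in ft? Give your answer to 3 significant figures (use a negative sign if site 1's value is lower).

626 ft

site 2: 0.27 nmi = 1640.55 ft.
Difference: 2267.00 − 1640.55 = 626 ft.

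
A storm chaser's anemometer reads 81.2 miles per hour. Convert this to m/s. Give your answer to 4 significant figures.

36.30 m/s

1 mph = 0.44704 m/s, so 81.2 × 0.44704 = 36.30 m/s.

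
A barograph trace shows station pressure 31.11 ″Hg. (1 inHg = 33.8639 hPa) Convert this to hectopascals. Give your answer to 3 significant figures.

1 inHg = 33.8639 hPa, so 31.11 × 33.8639 = 1050 hPa.

1050 hPa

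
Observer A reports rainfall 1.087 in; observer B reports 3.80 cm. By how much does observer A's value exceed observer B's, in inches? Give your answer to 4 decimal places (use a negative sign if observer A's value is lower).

-0.4091 in

observer B: 3.80 cm = 1.496063 in.
Difference: 1.087000 − 1.496063 = -0.4091 in.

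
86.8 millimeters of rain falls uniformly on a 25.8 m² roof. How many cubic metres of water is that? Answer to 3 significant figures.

2.24 cubic metres

1 mm over 1 m² is 1 L, so volume = 86.8 × 25.8 = 2239.44 L = 2.24 m³.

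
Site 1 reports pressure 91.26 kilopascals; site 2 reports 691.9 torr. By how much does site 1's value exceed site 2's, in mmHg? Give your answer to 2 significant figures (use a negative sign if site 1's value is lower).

site 1: 91.26 kPa = 684.506 mmHg.
Difference: 684.506 − 691.900 = -7.4 mmHg.

-7.4 mmHg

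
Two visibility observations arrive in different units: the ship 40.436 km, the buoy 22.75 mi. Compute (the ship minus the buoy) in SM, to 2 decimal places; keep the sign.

the ship: 40.436 km = 25.1258 SM.
Difference: 25.1258 − 22.7500 = 2.38 SM.

2.38 SM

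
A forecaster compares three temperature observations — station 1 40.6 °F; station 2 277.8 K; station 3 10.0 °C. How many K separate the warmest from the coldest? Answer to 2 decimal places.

5.35 K

station 1: 40.6 °F = 4.778 °C.
station 2: 277.8 K = 4.650 °C.
Spread: 10.000 − 4.650 = 5.350 °C.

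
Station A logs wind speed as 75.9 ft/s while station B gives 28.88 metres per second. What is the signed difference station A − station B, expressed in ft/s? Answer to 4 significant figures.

-18.85 ft/s

station B: 28.88 m/s = 94.7507 ft/s.
Difference: 75.9000 − 94.7507 = -18.85 ft/s.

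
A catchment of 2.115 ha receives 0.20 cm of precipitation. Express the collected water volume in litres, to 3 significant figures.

Depth: 0.20 cm × 10 = 2 mm.
Area: 2.115 ha = 21150 m².
1 mm over 1 m² is 1 L, so volume = 2 × 21150 = 42300 L.

42300 litres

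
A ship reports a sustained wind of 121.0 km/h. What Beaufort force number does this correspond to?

121.0 km/h = 33.6 m/s, which is Beaufort 12 (hurricane force, ≥32.7 m/s).

Beaufort force 12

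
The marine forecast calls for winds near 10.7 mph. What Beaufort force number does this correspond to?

10.7 mph = 4.8 m/s, which is Beaufort 3 (gentle breeze, 3.4–5.4 m/s).

Beaufort force 3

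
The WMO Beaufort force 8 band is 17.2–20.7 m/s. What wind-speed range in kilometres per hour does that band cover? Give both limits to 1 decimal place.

61.9 to 74.5 km/h

17.2–20.7 m/s × 3.6 = 61.9–74.5 km/h.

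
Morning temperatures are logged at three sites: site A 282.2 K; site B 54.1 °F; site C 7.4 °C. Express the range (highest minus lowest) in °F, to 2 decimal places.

site A: 282.2 K = 9.050 °C.
site B: 54.1 °F = 12.278 °C.
Spread: 12.278 − 7.400 = 4.878 °C = 8.78 °F.

8.78 °F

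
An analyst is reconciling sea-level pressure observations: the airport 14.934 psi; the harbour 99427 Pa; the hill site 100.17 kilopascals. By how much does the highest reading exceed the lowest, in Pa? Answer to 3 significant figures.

3540 Pa

the airport: 14.934 psi = 102966.31 Pa.
the hill site: 100.17 kPa = 100170.00 Pa.
Spread: 102966.31 − 99427.00 = 3540 Pa.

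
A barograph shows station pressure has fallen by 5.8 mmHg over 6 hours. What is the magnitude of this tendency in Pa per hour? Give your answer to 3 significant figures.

5.8 mmHg / 6 h × 133.322 Pa/mmHg = 129 Pa/h.

129 Pa per hour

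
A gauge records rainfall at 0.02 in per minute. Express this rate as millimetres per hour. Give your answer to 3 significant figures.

30.5 mm/hour

0.02 in/minute × 25.4 mm/in × 60 minute/hour = 30.5 mm/hour.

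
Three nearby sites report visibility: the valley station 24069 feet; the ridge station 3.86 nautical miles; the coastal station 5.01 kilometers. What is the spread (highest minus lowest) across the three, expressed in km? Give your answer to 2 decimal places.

the valley station: 24069 ft = 7.3362 km.
the ridge station: 3.86 nmi = 7.1487 km.
Spread: 7.3362 − 5.0100 = 2.33 km.

2.33 km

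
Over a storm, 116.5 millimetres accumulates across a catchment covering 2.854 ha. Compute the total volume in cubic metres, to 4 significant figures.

Area: 2.854 ha = 28540 m².
1 mm over 1 m² is 1 L, so volume = 116.5 × 28540 = 3324910 L = 3325 m³.

3325 cubic metres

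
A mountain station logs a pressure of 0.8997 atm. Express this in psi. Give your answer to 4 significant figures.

1 atm = 14.6959 psi, so 0.8997 × 14.6959 = 13.22 psi.

13.22 psi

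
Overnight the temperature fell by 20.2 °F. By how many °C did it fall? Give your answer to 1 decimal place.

11.2 °C

Converting a difference, only the 9/5 scale factor applies: Δ°C = 20.2 × 0.5556 = 11.2 °C.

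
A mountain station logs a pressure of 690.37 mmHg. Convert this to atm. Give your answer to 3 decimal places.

1 mmHg = 0.00131579 atm, so 690.37 × 0.00131579 = 0.908 atm.

0.908 atm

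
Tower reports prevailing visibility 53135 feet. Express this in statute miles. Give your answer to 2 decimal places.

10.06 SM

1 ft = 0.000189394 SM, so 53135 × 0.000189394 = 10.06 SM.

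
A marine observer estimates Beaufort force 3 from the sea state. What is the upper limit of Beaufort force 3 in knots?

Beaufort 3 (gentle breeze) spans 7–10 knots.

10 kt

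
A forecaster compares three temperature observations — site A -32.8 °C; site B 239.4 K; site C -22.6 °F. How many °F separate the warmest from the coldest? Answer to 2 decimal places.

6.15 °F

site B: 239.4 K = -33.750 °C.
site C: -22.6 °F = -30.333 °C.
Spread: (-30.333) − (-33.750) = 3.417 °C = 6.15 °F.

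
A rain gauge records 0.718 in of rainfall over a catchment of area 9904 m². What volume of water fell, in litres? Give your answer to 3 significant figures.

Depth: 0.718 in × 25.4 = 18.2372 mm.
1 mm over 1 m² is 1 L, so volume = 18.2372 × 9904 = 180621.23 L ≈ 181000 L.

181000 litres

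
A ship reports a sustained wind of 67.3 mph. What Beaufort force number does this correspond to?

67.3 mph = 30.1 m/s, which is Beaufort 11 (violent storm, 28.5–32.6 m/s).

Beaufort force 11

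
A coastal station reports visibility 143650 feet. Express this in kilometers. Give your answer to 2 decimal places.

43.78 km

1 ft = 0.0003048 km, so 143650 × 0.0003048 = 43.78 km.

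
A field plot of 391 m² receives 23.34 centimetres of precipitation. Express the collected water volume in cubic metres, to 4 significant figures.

Depth: 23.34 cm × 10 = 233.4 mm.
1 mm over 1 m² is 1 L, so volume = 233.4 × 391 = 91259.4 L = 91.26 m³.

91.26 cubic metres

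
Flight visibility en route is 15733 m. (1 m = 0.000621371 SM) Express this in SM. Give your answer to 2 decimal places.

9.78 SM

1 m = 0.000621371 SM, so 15733 × 0.000621371 = 9.78 SM.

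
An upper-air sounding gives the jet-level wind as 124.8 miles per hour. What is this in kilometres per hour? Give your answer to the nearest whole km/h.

201 km/h

1 mph = 1.60934 km/h, so 124.8 × 1.60934 = 201 km/h.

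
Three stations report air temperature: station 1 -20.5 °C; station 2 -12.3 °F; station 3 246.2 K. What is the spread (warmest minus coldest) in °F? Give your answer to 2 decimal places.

station 2: -12.3 °F = -24.611 °C.
station 3: 246.2 K = -26.950 °C.
Spread: (-20.500) − (-26.950) = 6.450 °C = 11.61 °F.

11.61 °F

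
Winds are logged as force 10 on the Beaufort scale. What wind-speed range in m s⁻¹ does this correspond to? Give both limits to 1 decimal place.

24.5 to 28.4 m/s

Beaufort 10 (storm) spans 24.5–28.4 m/s.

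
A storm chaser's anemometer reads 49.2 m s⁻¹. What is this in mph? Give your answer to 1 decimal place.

1 m/s = 2.23694 mph, so 49.2 × 2.23694 = 110.1 mph.

110.1 mph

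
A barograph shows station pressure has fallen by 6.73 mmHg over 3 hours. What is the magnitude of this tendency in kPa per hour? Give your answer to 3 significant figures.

6.73 mmHg / 3 h × 0.133322 kPa/mmHg = 0.299 kPa/h.

0.299 kPa per hour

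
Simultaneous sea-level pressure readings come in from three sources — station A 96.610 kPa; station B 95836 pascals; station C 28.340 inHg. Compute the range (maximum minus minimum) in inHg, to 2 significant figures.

0.23 inHg

station A: 96.610 kPa = 28.5289 inHg.
station B: 95836 Pa = 28.3004 inHg.
Spread: 28.5289 − 28.3004 = 0.23 inHg.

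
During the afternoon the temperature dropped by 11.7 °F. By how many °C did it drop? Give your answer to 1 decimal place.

Converting a difference, only the 9/5 scale factor applies: Δ°C = 11.7 × 0.5556 = 6.5 °C.

6.5 °C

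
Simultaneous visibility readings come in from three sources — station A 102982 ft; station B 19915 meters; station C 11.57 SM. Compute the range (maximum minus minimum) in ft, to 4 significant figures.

station B: 19915 m = 65337.93 ft.
station C: 11.57 SM = 61089.60 ft.
Spread: 102982.00 − 61089.60 = 41890 ft.

41890 ft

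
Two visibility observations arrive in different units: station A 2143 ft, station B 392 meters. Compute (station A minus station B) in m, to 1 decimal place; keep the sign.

261.2 m

station A: 2143 ft = 653.186 m.
Difference: 653.186 − 392.000 = 261.2 m.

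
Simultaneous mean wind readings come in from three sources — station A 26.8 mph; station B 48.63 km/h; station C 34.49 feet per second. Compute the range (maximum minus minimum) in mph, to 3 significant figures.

station B: 48.63 km/h = 30.2173 mph.
station C: 34.49 ft/s = 23.5159 mph.
Spread: 30.2173 − 23.5159 = 6.70 mph.

6.70 mph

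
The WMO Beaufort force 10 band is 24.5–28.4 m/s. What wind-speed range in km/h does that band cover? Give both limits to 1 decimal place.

88.2 to 102.2 km/h

24.5–28.4 m/s × 3.6 = 88.2–102.2 km/h.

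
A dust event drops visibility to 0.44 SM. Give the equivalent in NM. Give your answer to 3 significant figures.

1 SM = 0.868976 nmi, so 0.44 × 0.868976 = 0.382 nmi.

0.382 nmi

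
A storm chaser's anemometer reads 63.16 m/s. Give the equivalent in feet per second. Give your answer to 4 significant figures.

207.2 ft/s

1 m/s = 3.28084 ft/s, so 63.16 × 3.28084 = 207.2 ft/s.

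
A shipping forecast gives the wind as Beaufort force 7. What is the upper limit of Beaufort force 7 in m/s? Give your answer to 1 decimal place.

17.1 m/s

Beaufort 7 (near gale) spans 13.9–17.1 m/s.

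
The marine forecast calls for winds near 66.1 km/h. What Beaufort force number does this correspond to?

Beaufort force 8

66.1 km/h = 18.4 m/s, which is Beaufort 8 (gale, 17.2–20.7 m/s).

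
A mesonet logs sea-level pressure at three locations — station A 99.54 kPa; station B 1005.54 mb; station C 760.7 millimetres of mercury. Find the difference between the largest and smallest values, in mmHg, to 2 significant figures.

14 mmHg

station A: 99.54 kPa = 746.61 mmHg.
station B: 1005.54 mb = 754.22 mmHg.
Spread: 760.70 − 746.61 = 14 mmHg.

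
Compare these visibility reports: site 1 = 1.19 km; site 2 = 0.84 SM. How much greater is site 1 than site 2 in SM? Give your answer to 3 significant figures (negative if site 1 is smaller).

site 1: 1.19 km = 0.73943 SM.
Difference: 0.73943 − 0.84000 = -0.101 SM.

-0.101 SM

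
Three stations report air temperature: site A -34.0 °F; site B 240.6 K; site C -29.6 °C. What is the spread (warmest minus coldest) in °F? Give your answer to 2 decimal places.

site A: -34.0 °F = -36.667 °C.
site B: 240.6 K = -32.550 °C.
Spread: (-29.600) − (-36.667) = 7.067 °C = 12.72 °F.

12.72 °F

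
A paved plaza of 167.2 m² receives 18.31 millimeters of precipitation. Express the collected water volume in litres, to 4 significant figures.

3061 litres

1 mm over 1 m² is 1 L, so volume = 18.31 × 167.2 = 3061.432 L ≈ 3061 L.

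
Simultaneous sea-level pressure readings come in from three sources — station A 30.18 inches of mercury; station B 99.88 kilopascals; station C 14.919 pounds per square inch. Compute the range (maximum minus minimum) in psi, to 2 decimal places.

0.43 psi

station A: 30.18 inHg = 14.8230 psi.
station B: 99.88 kPa = 14.4864 psi.
Spread: 14.9190 − 14.4864 = 0.43 psi.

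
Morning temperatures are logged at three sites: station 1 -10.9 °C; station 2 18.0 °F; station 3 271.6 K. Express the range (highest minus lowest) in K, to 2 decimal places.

9.35 K

station 2: 18.0 °F = -7.778 °C.
station 3: 271.6 K = -1.550 °C.
Spread: (-1.550) − (-10.900) = 9.350 °C.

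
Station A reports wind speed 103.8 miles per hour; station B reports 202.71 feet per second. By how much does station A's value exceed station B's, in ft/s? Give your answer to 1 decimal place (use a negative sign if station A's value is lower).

station A: 103.8 mph = 152.240 ft/s.
Difference: 152.240 − 202.710 = -50.5 ft/s.

-50.5 ft/s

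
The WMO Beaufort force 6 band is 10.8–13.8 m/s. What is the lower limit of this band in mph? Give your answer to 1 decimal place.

10.8–13.8 m/s × 2.237 = 24.2–30.9 mph.

24.2 mph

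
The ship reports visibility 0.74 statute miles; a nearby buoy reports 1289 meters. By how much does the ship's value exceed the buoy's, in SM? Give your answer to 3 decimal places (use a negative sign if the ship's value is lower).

the buoy: 1289 m = 0.80095 SM.
Difference: 0.74000 − 0.80095 = -0.061 SM.

-0.061 SM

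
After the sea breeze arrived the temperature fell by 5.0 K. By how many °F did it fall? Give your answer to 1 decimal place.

9.0 °F

Converting a difference, only the 9/5 scale factor applies: Δ°F = 5.0 × 1.8 = 9.0 °F.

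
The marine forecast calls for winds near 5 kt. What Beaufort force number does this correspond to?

Beaufort force 2

5 kt lies in the Beaufort 2 band (light breeze, 4–6 kt).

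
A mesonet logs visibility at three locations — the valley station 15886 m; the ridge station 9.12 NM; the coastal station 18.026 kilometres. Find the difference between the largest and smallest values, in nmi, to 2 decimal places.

the valley station: 15886 m = 8.5778 nmi.
the coastal station: 18.026 km = 9.7333 nmi.
Spread: 9.7333 − 8.5778 = 1.16 nmi.

1.16 nmi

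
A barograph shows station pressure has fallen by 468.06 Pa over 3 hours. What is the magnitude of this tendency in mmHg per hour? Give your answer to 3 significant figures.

468.06 Pa / 3 h × 0.00750062 mmHg/Pa = 1.17 mmHg/h.

1.17 mmHg per hour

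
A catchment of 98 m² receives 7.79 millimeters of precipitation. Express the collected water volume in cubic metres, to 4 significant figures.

1 mm over 1 m² is 1 L, so volume = 7.79 × 98 = 763.42 L = 0.7634 m³.

0.7634 cubic metres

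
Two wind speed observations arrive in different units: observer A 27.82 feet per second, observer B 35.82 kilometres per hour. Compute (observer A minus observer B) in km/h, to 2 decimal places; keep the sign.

-5.29 km/h

observer A: 27.82 ft/s = 30.5263 km/h.
Difference: 30.5263 − 35.8200 = -5.29 km/h.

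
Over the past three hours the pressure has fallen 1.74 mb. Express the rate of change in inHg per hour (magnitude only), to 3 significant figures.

1.74 mb / 3 h × 0.02953 inHg/mb = 0.0171 inHg/h.

0.0171 inHg per hour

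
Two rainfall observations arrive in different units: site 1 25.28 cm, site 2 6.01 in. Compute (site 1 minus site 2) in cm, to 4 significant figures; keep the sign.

10.01 cm

site 2: 6.01 in = 15.2654 cm.
Difference: 25.2800 − 15.2654 = 10.01 cm.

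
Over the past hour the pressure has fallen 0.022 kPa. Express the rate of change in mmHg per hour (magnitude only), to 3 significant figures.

0.022 kPa / 1 h × 7.50062 mmHg/kPa = 0.165 mmHg/h.

0.165 mmHg per hour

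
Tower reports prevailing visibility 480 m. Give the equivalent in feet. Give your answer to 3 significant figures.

1 m = 3.28084 ft, so 480 × 3.28084 = 1570 ft.

1570 ft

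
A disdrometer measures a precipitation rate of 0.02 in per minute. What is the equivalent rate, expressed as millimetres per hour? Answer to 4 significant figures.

0.02 in/minute × 25.4 mm/in × 60 minute/hour = 30.48 mm/hour.

30.48 mm/hour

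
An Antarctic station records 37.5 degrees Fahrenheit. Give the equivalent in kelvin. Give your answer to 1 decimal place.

276.2 K

First to °C: 3.06 °C.
Then to K: 276.2 K.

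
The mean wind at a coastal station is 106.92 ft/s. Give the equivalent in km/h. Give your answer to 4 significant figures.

117.3 km/h

1 ft/s = 1.09728 km/h, so 106.92 × 1.09728 = 117.3 km/h.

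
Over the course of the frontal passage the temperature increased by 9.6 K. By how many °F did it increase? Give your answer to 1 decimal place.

17.3 °F

A change of 1 °C equals a change of 1.8 °F: Δ°F = 9.6 × 1.8 = 17.3 °F.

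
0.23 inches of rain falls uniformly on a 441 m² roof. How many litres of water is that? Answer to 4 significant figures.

2576 litres

Depth: 0.23 in × 25.4 = 5.842 mm.
1 mm over 1 m² is 1 L, so volume = 5.842 × 441 = 2576.322 L ≈ 2576 L.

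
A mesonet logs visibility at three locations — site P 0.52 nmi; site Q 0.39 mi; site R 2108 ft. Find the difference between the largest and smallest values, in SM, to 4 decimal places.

site P: 0.52 nmi = 0.598405 SM.
site R: 2108 ft = 0.399242 SM.
Spread: 0.598405 − 0.390000 = 0.2084 SM.

0.2084 SM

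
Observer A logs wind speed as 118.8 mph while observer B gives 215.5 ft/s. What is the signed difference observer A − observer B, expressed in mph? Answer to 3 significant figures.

observer B: 215.5 ft/s = 146.932 mph.
Difference: 118.800 − 146.932 = -28.1 mph.

-28.1 mph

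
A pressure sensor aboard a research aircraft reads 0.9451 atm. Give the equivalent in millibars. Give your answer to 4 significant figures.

957.6 mb

1 atm = 1013.25 mb, so 0.9451 × 1013.25 = 957.6 mb.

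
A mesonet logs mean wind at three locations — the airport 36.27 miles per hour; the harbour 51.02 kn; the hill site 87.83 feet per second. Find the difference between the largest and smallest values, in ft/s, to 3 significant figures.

34.6 ft/s

the airport: 36.27 mph = 53.196 ft/s.
the harbour: 51.02 kt = 86.112 ft/s.
Spread: 87.830 − 53.196 = 34.6 ft/s.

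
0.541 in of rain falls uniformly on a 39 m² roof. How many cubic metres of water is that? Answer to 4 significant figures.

Depth: 0.541 in × 25.4 = 13.7414 mm.
1 mm over 1 m² is 1 L, so volume = 13.7414 × 39 = 535.9146 L = 0.5359 m³.

0.5359 cubic metres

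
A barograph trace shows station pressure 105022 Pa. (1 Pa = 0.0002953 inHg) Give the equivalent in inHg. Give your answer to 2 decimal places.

1 Pa = 0.0002953 inHg, so 105022 × 0.0002953 = 31.01 inHg.

31.01 inHg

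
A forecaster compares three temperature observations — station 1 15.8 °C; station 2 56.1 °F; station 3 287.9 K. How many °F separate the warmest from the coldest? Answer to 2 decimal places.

station 2: 56.1 °F = 13.389 °C.
station 3: 287.9 K = 14.750 °C.
Spread: 15.800 − 13.389 = 2.411 °C = 4.34 °F.

4.34 °F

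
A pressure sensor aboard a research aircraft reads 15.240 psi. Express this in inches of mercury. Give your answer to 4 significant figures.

1 psi = 2.03602 inHg, so 15.240 × 2.03602 = 31.03 inHg.

31.03 inHg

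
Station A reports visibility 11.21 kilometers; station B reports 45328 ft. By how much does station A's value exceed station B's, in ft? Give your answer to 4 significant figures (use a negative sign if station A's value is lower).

station A: 11.21 km = 36778.22 ft.
Difference: 36778.22 − 45328.00 = -8550 ft.

-8550 ft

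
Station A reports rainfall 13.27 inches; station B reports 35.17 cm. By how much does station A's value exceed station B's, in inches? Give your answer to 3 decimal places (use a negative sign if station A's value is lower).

station B: 35.17 cm = 13.84646 in.
Difference: 13.27000 − 13.84646 = -0.576 in.

-0.576 in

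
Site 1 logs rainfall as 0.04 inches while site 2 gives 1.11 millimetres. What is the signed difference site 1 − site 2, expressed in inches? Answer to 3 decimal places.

-0.004 in

site 2: 1.11 mm = 0.04370 in.
Difference: 0.04000 − 0.04370 = -0.004 in.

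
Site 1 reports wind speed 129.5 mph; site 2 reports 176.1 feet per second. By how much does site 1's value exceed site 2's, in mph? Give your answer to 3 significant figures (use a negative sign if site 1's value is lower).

site 2: 176.1 ft/s = 120.0682 mph.
Difference: 129.5000 − 120.0682 = 9.43 mph.

9.43 mph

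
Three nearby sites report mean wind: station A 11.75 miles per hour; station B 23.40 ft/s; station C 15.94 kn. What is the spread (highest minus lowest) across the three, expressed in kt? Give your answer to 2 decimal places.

5.73 kt

station A: 11.75 mph = 10.2105 kt.
station B: 23.40 ft/s = 13.8641 kt.
Spread: 15.9400 − 10.2105 = 5.73 kt.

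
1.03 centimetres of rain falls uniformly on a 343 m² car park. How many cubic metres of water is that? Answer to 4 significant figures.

Depth: 1.03 cm × 10 = 10.3 mm.
1 mm over 1 m² is 1 L, so volume = 10.3 × 343 = 3532.9 L = 3.533 m³.

3.533 cubic metres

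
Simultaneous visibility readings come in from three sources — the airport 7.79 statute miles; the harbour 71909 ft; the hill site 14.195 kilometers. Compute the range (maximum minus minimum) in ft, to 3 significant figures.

30800 ft

the airport: 7.79 SM = 41131.20 ft.
the hill site: 14.195 km = 46571.52 ft.
Spread: 71909.00 − 41131.20 = 30800 ft.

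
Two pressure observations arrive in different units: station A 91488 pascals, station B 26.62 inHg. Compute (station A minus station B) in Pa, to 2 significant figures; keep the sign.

station B: 26.62 inHg = 90145.68 Pa.
Difference: 91488.00 − 90145.68 = 1300 Pa.

1300 Pa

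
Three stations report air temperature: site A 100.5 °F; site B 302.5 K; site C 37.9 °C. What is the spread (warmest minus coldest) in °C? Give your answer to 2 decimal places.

8.71 °C

site A: 100.5 °F = 38.056 °C.
site B: 302.5 K = 29.350 °C.
Spread: 38.056 − 29.350 = 8.706 °C.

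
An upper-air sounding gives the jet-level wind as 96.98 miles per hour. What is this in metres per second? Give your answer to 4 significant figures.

43.35 m/s

1 mph = 0.44704 m/s, so 96.98 × 0.44704 = 43.35 m/s.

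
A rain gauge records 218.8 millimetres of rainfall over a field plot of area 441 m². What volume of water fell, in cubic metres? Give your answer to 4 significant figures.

1 mm over 1 m² is 1 L, so volume = 218.8 × 441 = 96490.8 L = 96.49 m³.

96.49 cubic metres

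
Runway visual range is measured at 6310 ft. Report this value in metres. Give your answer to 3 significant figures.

1 ft = 0.3048 m, so 6310 × 0.3048 = 1920 m.

1920 m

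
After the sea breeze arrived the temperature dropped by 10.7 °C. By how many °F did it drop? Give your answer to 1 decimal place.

A change of 1 °C equals a change of 1.8 °F: Δ°F = 10.7 × 1.8 = 19.3 °F.

19.3 °F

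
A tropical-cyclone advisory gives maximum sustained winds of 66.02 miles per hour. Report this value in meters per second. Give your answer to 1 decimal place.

29.5 m/s

1 mph = 0.44704 m/s, so 66.02 × 0.44704 = 29.5 m/s.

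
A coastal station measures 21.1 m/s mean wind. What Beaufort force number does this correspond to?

Beaufort force 9

21.1 m/s lies in the Beaufort 9 band (strong gale, 20.8–24.4 m/s).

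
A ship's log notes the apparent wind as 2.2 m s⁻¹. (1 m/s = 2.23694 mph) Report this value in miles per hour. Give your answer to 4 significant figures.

1 m/s = 2.23694 mph, so 2.2 × 2.23694 = 4.921 mph.

4.921 mph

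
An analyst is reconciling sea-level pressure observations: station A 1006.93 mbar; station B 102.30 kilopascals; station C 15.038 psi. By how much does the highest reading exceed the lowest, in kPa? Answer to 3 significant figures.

2.99 kPa

station A: 1006.93 mb = 100.6930 kPa.
station C: 15.038 psi = 103.6834 kPa.
Spread: 103.6834 − 100.6930 = 2.99 kPa.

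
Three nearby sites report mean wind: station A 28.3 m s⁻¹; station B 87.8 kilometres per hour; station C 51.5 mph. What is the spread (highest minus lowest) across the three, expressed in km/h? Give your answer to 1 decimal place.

19.0 km/h

station A: 28.3 m/s = 101.880 km/h.
station C: 51.5 mph = 82.881 km/h.
Spread: 101.880 − 82.881 = 19.0 km/h.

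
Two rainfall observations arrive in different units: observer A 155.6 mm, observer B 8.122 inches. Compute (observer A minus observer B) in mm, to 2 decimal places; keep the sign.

-50.70 mm

observer B: 8.122 in = 206.2988 mm.
Difference: 155.6000 − 206.2988 = -50.70 mm.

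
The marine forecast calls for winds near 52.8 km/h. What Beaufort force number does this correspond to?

Beaufort force 7

52.8 km/h = 14.7 m/s, which is Beaufort 7 (near gale, 13.9–17.1 m/s).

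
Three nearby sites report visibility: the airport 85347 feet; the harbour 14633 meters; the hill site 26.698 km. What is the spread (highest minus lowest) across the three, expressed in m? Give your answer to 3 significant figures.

12100 m

the airport: 85347 ft = 26013.77 m.
the hill site: 26.698 km = 26698.00 m.
Spread: 26698.00 − 14633.00 = 12100 m.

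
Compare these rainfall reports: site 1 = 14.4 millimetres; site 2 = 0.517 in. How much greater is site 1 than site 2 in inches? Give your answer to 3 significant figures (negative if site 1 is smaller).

0.0499 in

site 1: 14.4 mm = 0.566929 in.
Difference: 0.566929 − 0.517000 = 0.0499 in.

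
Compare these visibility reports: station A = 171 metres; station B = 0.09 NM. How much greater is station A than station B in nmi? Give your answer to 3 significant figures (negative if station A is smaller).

station A: 171 m = 0.0923326 nmi.
Difference: 0.0923326 − 0.0900000 = 0.00233 nmi.

0.00233 nmi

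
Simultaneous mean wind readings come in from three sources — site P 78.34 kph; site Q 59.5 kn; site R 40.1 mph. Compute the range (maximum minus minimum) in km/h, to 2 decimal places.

45.66 km/h

site Q: 59.5 kt = 110.1940 km/h.
site R: 40.1 mph = 64.5347 km/h.
Spread: 110.1940 − 64.5347 = 45.66 km/h.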